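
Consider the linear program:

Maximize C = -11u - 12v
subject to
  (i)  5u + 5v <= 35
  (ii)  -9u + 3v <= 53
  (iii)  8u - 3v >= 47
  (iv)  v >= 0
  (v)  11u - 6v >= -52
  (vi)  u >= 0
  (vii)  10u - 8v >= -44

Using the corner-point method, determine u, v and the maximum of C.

u = 47/8, v = 0, maximum C = -517/8

Corner points and C = -11u - 12v:
  (68/11, 9/11) → C = -856/11
  (7, 0) → C = -77
  (47/8, 0) → C = -517/8

The optimum lies where 8u - 3v = 47 and v = 0.
Solving simultaneously gives u = 47/8, v = 0.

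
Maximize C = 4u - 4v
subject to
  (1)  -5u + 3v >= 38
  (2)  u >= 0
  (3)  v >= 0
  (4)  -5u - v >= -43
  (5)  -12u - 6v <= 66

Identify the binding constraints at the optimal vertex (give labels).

(1) and (2)

Corner points and C = 4u - 4v:
  (0, 38/3) → C = -152/3
  (91/20, 81/4) → C = -314/5
  (0, 43) → C = -172

The maximum is at (0, 38/3). Substituting into each constraint, equality holds for (1) and (2); the remaining constraints have slack.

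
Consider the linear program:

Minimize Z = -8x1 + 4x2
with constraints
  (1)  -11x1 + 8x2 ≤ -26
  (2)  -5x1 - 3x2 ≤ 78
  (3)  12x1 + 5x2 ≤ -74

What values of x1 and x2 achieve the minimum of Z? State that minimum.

Extreme points and Z = -8x1 + 4x2:
  (-546/73, -988/73) → Z = 416/73
  (-462/151, -1126/151) → Z = -808/151
  (168/11, -566/11) → Z = -328

The binding constraints are -5x1 - 3x2 = 78 and 12x1 + 5x2 = -74.
Solving simultaneously gives x1 = 168/11, x2 = -566/11.

x1 = 168/11, x2 = -566/11, minimum Z = -328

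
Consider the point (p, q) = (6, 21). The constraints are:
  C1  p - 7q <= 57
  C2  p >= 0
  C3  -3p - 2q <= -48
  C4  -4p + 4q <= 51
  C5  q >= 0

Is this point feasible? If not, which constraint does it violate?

not feasible — violates C4

Constraint C4: -4p + 4q = 60, which is not ≤ 51. All other constraints are satisfied.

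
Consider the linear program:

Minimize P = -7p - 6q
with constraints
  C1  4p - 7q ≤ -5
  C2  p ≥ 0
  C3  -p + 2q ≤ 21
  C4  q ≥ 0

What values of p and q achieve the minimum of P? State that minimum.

Extreme points and P = -7p - 6q:
  (0, 5/7) → P = -30/7
  (137, 79) → P = -1433
  (0, 21/2) → P = -63

The optimum lies where 4p - 7q = -5 and -p + 2q = 21.
Solving simultaneously gives p = 137, q = 79.

p = 137, q = 79, minimum P = -1433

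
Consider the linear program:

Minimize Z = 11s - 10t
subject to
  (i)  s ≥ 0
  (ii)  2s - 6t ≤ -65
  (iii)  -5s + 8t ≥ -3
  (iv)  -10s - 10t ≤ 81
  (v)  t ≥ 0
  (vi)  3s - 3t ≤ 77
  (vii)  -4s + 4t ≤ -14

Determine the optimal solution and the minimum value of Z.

Extreme points and Z = 11s - 10t:
  (269/7, 331/14) → Z = 1304/7
  (43/2, 18) → Z = 113/2
  (607/9, 376/9) → Z = 2917/9
The feasible region is unbounded (it extends along (1, 1)), but Z strictly increases along every unbounded feasible direction, so there is no improving ray and the minimum is attained at a vertex.

s = 43/2, t = 18, minimum Z = 113/2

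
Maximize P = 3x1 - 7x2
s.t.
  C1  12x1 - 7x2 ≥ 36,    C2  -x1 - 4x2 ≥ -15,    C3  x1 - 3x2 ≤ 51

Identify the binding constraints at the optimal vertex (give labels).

Corner points and P = 3x1 - 7x2:
  (249/55, 144/55) → P = -261/55
  (-249/29, -576/29) → P = 3285/29
  (249/7, -36/7) → P = 999/7

The maximum is at (249/7, -36/7). Substituting into each constraint, equality holds for C2 and C3; the remaining constraints have slack.

C2 and C3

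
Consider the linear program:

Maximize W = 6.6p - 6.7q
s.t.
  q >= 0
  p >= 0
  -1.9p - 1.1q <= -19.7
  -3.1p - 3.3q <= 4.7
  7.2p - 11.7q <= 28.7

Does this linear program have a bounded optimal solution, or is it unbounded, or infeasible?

unbounded

From the feasible point (0, 197/11), moving in the direction (11.7, 7.2) keeps every constraint satisfied while W increases without bound.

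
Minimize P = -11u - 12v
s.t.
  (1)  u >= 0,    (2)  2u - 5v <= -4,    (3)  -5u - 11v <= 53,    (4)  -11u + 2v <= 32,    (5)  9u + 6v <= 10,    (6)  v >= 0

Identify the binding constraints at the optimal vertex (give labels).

(1) and (5)

Corner points and P = -11u - 12v:
  (0, 4/5) → P = -48/5
  (0, 5/3) → P = -20
  (26/57, 56/57) → P = -958/57

The minimum is at (0, 5/3). Substituting into each constraint, equality holds for (1) and (5); the remaining constraints have slack.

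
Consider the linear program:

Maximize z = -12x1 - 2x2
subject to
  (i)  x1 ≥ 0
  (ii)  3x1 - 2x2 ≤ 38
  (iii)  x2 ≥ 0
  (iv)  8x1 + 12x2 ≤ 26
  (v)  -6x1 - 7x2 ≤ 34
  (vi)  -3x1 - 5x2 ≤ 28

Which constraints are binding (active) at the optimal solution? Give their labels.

(i) and (iii)

Corner points and z = -12x1 - 2x2:
  (0, 0) → z = 0
  (0, 13/6) → z = -13/3
  (13/4, 0) → z = -39

The maximum is at (0, 0). Substituting into each constraint, equality holds for (i) and (iii); the remaining constraints have slack.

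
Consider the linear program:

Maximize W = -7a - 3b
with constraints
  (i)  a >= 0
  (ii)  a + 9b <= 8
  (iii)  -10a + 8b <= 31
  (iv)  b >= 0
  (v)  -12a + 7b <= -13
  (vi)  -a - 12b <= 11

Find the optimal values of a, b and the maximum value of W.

a = 13/12, b = 0, maximum W = -91/12

Extreme points and W = -7a - 3b:
  (8, 0) → W = -56
  (173/115, 83/115) → W = -292/23
  (13/12, 0) → W = -91/12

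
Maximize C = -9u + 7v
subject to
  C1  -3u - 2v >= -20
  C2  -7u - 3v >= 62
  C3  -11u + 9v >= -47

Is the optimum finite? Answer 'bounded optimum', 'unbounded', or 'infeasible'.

From the feasible point (-184/5, 326/5), moving in the direction (-2, 3) keeps every constraint satisfied while C increases without bound.

unbounded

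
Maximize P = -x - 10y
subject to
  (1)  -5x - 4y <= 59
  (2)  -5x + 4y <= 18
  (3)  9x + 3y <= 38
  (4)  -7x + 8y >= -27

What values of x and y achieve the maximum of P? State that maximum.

x = -91/17, y = -137/17, maximum P = 1461/17

Feasible corners and P = -x - 10y:
  (-77/10, -41/8) → P = 1179/20
  (-91/17, -137/17) → P = 1461/17
  (98/51, 352/51) → P = -1206/17
  (385/93, 23/93) → P = -205/31

The optimum lies where -5x - 4y = 59 and -7x + 8y = -27.
Solving simultaneously gives x = -91/17, y = -137/17.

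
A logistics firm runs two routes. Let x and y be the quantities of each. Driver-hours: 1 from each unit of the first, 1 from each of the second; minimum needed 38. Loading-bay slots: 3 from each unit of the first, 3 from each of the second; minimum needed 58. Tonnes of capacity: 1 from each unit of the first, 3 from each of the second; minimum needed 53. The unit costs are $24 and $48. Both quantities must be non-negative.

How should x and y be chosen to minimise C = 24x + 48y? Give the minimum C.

Corner points and C = 24x + 48y:
  (0, 38) → C = 1824
  (53, 0) → C = 1272
  (61/2, 15/2) → C = 1092
The feasible region is unbounded (it extends along (0, 1), (1, 0)), but C strictly increases along every unbounded feasible direction, so there is no improving ray and the minimum is attained at a vertex.

The binding constraints are x + y = 38 and x + 3y = 53.
Solving simultaneously gives x = 61/2, y = 15/2.

x = 61/2, y = 15/2, minimum C = 1092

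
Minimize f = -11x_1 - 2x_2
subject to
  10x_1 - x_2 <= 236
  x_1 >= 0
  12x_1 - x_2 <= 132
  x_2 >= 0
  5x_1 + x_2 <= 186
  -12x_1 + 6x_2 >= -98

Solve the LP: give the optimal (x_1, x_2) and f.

x_1 = 318/17, x_2 = 1572/17, minimum f = -6642/17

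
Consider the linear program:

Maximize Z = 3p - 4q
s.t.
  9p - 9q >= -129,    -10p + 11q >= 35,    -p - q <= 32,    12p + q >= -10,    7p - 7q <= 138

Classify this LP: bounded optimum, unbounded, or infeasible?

Feasible corners and Z = 3p - 4q:
  (-73/39, 162/13) → Z = -721/13
  (-145/142, 160/71) → Z = -1715/142
  (1763/7, 1625/7) → Z = -173
The feasible region has finitely many vertices and no improving ray; the maximum is -1715/142 at (-145/142, 160/71).

bounded optimum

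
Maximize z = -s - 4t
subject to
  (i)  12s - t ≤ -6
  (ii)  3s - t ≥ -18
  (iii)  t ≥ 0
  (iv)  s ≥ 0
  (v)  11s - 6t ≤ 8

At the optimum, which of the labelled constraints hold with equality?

(i) and (iv)

Vertices and z = -s - 4t:
  (4/3, 22) → z = -268/3
  (0, 6) → z = -24
  (0, 18) → z = -72

The maximum is at (0, 6). Substituting into each constraint, equality holds for (i) and (iv); the remaining constraints have slack.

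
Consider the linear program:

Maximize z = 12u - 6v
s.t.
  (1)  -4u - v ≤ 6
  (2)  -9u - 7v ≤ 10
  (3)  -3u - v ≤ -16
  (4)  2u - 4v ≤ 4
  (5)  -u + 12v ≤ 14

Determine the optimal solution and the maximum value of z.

u = 26/5, v = 8/5, maximum z = 264/5

At the optimal vertex, 2u - 4v = 4 and -u + 12v = 14.
Solving simultaneously gives u = 26/5, v = 8/5.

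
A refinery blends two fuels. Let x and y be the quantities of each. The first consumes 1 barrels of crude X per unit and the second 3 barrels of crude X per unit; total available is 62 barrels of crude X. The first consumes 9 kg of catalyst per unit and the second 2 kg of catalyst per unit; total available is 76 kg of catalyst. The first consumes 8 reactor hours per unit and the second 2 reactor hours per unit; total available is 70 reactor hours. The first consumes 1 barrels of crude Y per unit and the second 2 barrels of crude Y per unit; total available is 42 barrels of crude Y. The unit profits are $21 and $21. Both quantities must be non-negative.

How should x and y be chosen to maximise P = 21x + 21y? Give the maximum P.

x = 4, y = 19, maximum P = 483

Feasible corners and P = 21x + 21y:
  (0, 0) → P = 0
  (0, 62/3) → P = 434
  (76/9, 0) → P = 532/3
  (2, 20) → P = 462
  (6, 11) → P = 357
  (4, 19) → P = 483

The binding constraints are 8x + 2y = 70 and x + 2y = 42.
Solving simultaneously gives x = 4, y = 19.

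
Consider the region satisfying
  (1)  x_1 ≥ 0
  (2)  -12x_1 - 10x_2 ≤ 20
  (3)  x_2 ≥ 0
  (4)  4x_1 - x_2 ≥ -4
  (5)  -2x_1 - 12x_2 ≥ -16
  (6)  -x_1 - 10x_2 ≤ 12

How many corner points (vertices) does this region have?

Of the 15 pairwise boundary intersections, those satisfying every inequality are:
  (0, 0)
  (0, 4/3)
  (8, 0)

3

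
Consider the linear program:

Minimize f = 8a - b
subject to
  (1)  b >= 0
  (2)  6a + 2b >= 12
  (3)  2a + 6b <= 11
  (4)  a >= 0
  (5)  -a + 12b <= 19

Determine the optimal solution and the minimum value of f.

a = 25/16, b = 21/16, minimum f = 179/16

Feasible corners and f = 8a - b:
  (2, 0) → f = 16
  (11/2, 0) → f = 44
  (25/16, 21/16) → f = 179/16

At the optimal vertex, 6a + 2b = 12 and 2a + 6b = 11.
Solving simultaneously gives a = 25/16, b = 21/16.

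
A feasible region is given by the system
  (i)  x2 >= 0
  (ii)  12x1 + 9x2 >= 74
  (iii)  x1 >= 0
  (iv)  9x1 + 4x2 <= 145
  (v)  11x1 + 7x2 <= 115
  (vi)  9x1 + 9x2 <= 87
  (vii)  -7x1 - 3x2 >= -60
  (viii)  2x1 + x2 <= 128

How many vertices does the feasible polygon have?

Intersecting each pair of boundary lines and keeping only the points that satisfy every inequality leaves:
  (37/6, 0)
  (60/7, 0)
  (0, 74/9)
  (0, 29/3)
  (31/4, 23/12)

5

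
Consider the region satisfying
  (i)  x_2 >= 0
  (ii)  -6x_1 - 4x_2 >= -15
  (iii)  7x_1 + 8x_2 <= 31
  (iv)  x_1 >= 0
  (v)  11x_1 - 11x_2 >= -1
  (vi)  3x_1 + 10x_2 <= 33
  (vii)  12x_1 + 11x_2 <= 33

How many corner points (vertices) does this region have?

5

Of the 21 pairwise boundary intersections, those satisfying every inequality are:
  (5/2, 0)
  (0, 0)
  (11/6, 1)
  (0, 1/11)
  (32/23, 375/253)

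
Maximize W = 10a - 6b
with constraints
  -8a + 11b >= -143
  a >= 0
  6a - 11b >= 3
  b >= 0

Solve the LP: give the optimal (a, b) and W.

a = 70, b = 417/11, maximum W = 5198/11

Corner points and W = 10a - 6b:
  (70, 417/11) → W = 5198/11
  (143/8, 0) → W = 715/4
  (1/2, 0) → W = 5

The binding constraints are -8a + 11b = -143 and 6a - 11b = 3.
Solving simultaneously gives a = 70, b = 417/11.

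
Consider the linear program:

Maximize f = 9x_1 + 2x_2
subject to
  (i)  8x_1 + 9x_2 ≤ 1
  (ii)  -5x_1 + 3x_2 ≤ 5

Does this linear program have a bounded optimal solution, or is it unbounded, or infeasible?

From the feasible point (-14/23, 15/23), moving in the direction (9, -8) keeps every constraint satisfied while f increases without bound.

unbounded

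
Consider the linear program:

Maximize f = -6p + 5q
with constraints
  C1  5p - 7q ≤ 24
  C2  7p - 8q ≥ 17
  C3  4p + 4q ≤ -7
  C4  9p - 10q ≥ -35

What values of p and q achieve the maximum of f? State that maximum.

Vertices and f = -6p + 5q:
  (-73/9, -83/9) → f = 23/9
  (47/48, -131/48) → f = -937/48
  (1/5, -39/20) → f = -219/20

At the optimal vertex, 5p - 7q = 24 and 7p - 8q = 17.
Solving simultaneously gives p = -73/9, q = -83/9.

p = -73/9, q = -83/9, maximum f = 23/9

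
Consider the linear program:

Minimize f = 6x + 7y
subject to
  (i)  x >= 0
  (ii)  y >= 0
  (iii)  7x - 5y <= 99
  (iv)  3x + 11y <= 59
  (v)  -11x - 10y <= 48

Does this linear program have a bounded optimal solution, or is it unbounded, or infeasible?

Extreme points and f = 6x + 7y:
  (0, 0) → f = 0
  (0, 59/11) → f = 413/11
  (99/7, 0) → f = 594/7
  (346/23, 29/23) → f = 2279/23
The feasible region has finitely many vertices and no improving ray; the minimum is 0 at (0, 0).

bounded optimum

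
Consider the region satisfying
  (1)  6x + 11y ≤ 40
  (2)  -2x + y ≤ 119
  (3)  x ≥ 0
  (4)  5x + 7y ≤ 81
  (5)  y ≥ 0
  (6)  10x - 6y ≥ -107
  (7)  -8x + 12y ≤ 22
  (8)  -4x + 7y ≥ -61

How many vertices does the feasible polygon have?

Pairwise boundary intersections that survive every other constraint:
  (20/3, 0)
  (119/80, 113/40)
  (0, 0)
  (0, 11/6)

4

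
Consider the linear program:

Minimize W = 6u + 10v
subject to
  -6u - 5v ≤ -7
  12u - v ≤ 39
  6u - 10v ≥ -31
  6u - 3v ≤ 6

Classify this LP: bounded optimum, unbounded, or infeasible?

bounded optimum

Corner points and W = 6u + 10v:
  (-17/18, 38/15) → W = 59/3
  (17/16, 1/8) → W = 61/8
  (51/14, 37/7) → W = 523/7
The feasible region has finitely many vertices and no improving ray; the minimum is 61/8 at (17/16, 1/8).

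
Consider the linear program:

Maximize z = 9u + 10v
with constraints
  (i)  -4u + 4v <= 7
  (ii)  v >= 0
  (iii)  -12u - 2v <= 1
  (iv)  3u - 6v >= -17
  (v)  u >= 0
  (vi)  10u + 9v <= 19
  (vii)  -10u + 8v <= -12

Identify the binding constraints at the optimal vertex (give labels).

(vi) and (vii)

Corner points and z = 9u + 10v:
  (19/10, 0) → z = 171/10
  (6/5, 0) → z = 54/5
  (26/17, 7/17) → z = 304/17

The maximum is at (26/17, 7/17). Substituting into each constraint, equality holds for (vi) and (vii); the remaining constraints have slack.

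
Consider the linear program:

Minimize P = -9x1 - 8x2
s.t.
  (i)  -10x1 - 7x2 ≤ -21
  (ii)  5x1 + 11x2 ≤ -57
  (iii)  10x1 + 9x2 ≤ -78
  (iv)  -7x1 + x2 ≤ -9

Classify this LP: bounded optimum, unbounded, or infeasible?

unbounded

From the feasible point (147/4, -99/2), moving in the direction (9, -10) keeps every constraint satisfied while P decreases without bound.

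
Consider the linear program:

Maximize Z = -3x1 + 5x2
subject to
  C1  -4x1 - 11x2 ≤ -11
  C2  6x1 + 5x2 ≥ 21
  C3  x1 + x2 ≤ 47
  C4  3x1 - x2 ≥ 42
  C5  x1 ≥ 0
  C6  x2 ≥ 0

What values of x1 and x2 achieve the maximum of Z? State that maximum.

Feasible corners and Z = -3x1 + 5x2:
  (89/4, 99/4) → Z = 57
  (47, 0) → Z = -141
  (14, 0) → Z = -42

x1 = 89/4, x2 = 99/4, maximum Z = 57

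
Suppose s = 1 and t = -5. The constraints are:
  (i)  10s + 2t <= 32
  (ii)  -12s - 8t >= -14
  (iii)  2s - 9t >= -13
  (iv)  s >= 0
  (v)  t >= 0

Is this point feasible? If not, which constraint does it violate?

Constraint (v): t = -5, which is not ≥ 0. All other constraints are satisfied.

not feasible — violates (v)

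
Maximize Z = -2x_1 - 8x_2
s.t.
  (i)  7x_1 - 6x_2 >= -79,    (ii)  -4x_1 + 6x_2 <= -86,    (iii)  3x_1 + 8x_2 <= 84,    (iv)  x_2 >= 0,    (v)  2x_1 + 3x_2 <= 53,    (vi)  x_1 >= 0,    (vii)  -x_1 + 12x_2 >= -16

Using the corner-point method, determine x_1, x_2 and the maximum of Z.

x_1 = 156/7, x_2 = 11/21, maximum Z = -1024/21

At the optimal vertex, -4x_1 + 6x_2 = -86 and -x_1 + 12x_2 = -16.
Solving simultaneously gives x_1 = 156/7, x_2 = 11/21.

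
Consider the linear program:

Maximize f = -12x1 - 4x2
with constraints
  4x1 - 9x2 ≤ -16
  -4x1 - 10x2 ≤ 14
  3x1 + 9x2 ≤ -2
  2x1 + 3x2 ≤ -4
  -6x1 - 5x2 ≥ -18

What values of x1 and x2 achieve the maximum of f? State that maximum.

x1 = -53/3, x2 = 17/3, maximum f = 568/3

Extreme points and f = -12x1 - 4x2:
  (-143/38, 2/19) → f = 850/19
  (-14/5, 8/15) → f = 472/15
  (-53/3, 17/3) → f = 568/3
  (-10/3, 8/9) → f = 328/9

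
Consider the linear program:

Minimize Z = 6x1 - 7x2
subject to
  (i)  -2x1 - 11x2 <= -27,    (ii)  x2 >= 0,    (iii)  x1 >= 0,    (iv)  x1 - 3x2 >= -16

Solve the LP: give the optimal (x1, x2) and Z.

Vertices and Z = 6x1 - 7x2:
  (27/2, 0) → Z = 81
  (0, 27/11) → Z = -189/11
  (0, 16/3) → Z = -112/3
The feasible region is unbounded (it extends along (3, 1), (1, 0)), but Z strictly increases along every unbounded feasible direction, so there is no improving ray and the minimum is attained at a vertex.

The optimum lies where x1 = 0 and x1 - 3x2 = -16.
Solving simultaneously gives x1 = 0, x2 = 16/3.

x1 = 0, x2 = 16/3, minimum Z = -112/3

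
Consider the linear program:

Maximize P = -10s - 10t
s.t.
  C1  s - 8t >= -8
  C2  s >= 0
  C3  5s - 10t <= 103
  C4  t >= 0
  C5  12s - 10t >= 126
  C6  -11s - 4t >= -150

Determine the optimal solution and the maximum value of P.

Feasible corners and P = -10s - 10t:
  (544/43, 111/43) → P = -6550/43
  (292/23, 119/46) → P = -3515/23
  (21/2, 0) → P = -105
  (150/11, 0) → P = -1500/11

s = 21/2, t = 0, maximum P = -105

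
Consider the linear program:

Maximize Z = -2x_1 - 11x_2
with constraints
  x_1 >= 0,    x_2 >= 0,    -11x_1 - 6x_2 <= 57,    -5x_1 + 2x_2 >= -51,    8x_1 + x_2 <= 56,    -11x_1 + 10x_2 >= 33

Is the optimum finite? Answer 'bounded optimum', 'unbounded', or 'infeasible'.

Vertices and Z = -2x_1 - 11x_2:
  (0, 56) → Z = -616
  (0, 33/10) → Z = -363/10
  (527/91, 880/91) → Z = -10734/91
The feasible region has finitely many vertices and no improving ray; the maximum is -363/10 at (0, 33/10).

bounded optimum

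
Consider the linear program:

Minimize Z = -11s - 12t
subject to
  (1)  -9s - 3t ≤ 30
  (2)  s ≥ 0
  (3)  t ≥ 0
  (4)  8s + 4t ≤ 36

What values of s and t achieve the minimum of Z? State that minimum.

At the optimal vertex, s = 0 and 8s + 4t = 36.
Solving simultaneously gives s = 0, t = 9.

s = 0, t = 9, minimum Z = -108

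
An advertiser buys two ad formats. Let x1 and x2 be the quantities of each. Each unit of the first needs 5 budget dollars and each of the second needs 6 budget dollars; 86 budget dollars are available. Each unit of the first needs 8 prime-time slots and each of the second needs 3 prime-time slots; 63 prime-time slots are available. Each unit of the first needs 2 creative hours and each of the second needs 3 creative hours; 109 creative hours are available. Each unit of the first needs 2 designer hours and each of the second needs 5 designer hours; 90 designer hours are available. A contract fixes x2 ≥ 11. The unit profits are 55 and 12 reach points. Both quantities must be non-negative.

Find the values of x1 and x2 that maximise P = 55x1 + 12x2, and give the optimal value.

x1 = 15/4, x2 = 11, maximum P = 1353/4

Extreme points and P = 55x1 + 12x2:
  (0, 43/3) → P = 172
  (0, 11) → P = 132
  (40/11, 373/33) → P = 3692/11
  (15/4, 11) → P = 1353/4

The binding constraints are 8x1 + 3x2 = 63 and x2 = 11.
Solving simultaneously gives x1 = 15/4, x2 = 11.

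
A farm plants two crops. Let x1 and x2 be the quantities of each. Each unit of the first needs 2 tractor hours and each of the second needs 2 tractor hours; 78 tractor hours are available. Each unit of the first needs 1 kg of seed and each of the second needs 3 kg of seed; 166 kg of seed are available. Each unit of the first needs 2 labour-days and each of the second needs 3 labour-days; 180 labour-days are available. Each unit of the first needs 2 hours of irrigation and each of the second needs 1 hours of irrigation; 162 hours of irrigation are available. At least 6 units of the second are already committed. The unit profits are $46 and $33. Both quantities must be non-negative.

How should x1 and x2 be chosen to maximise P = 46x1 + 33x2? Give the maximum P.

x1 = 33, x2 = 6, maximum P = 1716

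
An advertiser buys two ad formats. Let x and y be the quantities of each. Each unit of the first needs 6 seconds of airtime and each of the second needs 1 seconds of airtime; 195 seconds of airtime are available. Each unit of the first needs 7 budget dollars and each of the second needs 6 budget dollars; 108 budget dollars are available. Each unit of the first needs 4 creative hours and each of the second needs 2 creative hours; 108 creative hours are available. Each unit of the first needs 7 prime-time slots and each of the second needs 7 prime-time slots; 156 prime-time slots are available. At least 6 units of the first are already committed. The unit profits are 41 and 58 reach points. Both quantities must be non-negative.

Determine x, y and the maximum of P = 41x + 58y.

Extreme points and P = 41x + 58y:
  (108/7, 0) → P = 4428/7
  (6, 0) → P = 246
  (6, 11) → P = 884

The binding constraints are 7x + 6y = 108 and x = 6.
Solving simultaneously gives x = 6, y = 11.

x = 6, y = 11, maximum P = 884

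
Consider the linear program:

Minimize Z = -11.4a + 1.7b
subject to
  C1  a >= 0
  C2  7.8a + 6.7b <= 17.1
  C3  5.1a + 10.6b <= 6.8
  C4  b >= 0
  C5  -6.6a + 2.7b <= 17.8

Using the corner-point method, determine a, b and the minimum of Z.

Corner points and Z = -11.4a + 1.7b:
  (0, 34/53) → Z = 289/265
  (0, 0) → Z = 0
  (4/3, 0) → Z = -76/5

a = 4/3, b = 0, minimum Z = -76/5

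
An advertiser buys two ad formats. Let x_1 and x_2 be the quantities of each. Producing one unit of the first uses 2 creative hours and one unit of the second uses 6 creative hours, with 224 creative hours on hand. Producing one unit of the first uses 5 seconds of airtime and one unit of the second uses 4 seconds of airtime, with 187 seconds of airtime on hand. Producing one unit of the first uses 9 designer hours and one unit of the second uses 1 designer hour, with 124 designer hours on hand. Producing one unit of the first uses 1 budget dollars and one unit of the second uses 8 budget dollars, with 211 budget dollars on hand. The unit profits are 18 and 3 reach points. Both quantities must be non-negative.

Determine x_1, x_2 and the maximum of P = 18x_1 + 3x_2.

Corner points and P = 18x_1 + 3x_2:
  (0, 0) → P = 0
  (0, 211/8) → P = 633/8
  (124/9, 0) → P = 248
  (11, 25) → P = 273

The binding constraints are 9x_1 + x_2 = 124 and x_1 + 8x_2 = 211.
Solving simultaneously gives x_1 = 11, x_2 = 25.

x_1 = 11, x_2 = 25, maximum P = 273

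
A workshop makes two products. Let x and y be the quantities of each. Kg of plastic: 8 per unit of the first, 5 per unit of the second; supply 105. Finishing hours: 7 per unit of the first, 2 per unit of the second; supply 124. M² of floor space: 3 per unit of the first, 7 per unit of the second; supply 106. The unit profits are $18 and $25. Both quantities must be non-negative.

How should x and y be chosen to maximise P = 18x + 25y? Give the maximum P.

x = 5, y = 13, maximum P = 415

Corner points and P = 18x + 25y:
  (0, 0) → P = 0
  (0, 106/7) → P = 2650/7
  (105/8, 0) → P = 945/4
  (5, 13) → P = 415

The optimum lies where 8x + 5y = 105 and 3x + 7y = 106.
Solving simultaneously gives x = 5, y = 13.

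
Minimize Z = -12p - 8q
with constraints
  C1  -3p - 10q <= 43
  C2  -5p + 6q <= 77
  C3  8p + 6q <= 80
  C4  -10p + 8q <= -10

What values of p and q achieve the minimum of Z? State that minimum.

Vertices and Z = -12p - 8q:
  (529/31, -292/31) → Z = -4012/31
  (-61/31, -115/31) → Z = 1652/31
  (175/31, 180/31) → Z = -3540/31

The binding constraints are -3p - 10q = 43 and 8p + 6q = 80.
Solving simultaneously gives p = 529/31, q = -292/31.

p = 529/31, q = -292/31, minimum Z = -4012/31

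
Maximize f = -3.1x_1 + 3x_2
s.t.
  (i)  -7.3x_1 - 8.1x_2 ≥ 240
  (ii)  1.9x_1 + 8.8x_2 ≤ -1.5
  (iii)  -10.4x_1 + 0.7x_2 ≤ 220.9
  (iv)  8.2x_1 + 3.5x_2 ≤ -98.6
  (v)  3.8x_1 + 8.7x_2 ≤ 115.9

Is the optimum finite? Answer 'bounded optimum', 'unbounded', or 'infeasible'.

Extreme points and f = -3.1x_1 + 3x_2:
  (-195729/8935, -88343/8935) → f = 3417309/89350
  (4134/4087, -124822/4087) → f = -1936407/20435
The feasible region has finitely many vertices and no improving ray; the maximum is 3417309/89350 at (-195729/8935, -88343/8935).

bounded optimum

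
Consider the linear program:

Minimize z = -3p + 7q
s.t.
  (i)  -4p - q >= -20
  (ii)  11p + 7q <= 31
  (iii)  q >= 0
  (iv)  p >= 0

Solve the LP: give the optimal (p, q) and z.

p = 31/11, q = 0, minimum z = -93/11

Corner points and z = -3p + 7q:
  (31/11, 0) → z = -93/11
  (0, 31/7) → z = 31
  (0, 0) → z = 0

The optimum lies where 11p + 7q = 31 and q = 0.
Solving simultaneously gives p = 31/11, q = 0.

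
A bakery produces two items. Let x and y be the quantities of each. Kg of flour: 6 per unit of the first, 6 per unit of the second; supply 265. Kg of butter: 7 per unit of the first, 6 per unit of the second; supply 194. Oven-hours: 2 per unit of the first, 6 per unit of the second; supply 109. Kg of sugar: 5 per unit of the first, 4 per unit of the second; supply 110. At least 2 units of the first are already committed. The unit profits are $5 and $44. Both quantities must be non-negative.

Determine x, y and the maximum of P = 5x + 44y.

At the optimal vertex, 2x + 6y = 109 and x = 2.
Solving simultaneously gives x = 2, y = 35/2.

x = 2, y = 35/2, maximum P = 780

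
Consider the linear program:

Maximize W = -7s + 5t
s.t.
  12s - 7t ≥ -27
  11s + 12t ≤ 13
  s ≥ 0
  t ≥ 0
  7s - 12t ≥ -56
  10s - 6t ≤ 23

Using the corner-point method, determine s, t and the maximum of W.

Corner points and W = -7s + 5t:
  (0, 13/12) → W = 65/12
  (13/11, 0) → W = -91/11
  (0, 0) → W = 0

The optimum lies where 11s + 12t = 13 and s = 0.
Solving simultaneously gives s = 0, t = 13/12.

s = 0, t = 13/12, maximum W = 65/12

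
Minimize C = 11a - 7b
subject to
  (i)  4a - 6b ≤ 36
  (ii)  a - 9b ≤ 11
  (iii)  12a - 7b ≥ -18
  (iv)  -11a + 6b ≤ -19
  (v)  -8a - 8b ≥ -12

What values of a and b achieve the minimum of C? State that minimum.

a = 28/17, b = -5/34, minimum C = 651/34

Vertices and C = 11a - 7b:
  (35/31, -34/31) → C = 623/31
  (49/20, -19/20) → C = 168/5
  (28/17, -5/34) → C = 651/34

At the optimal vertex, -11a + 6b = -19 and -8a - 8b = -12.
Solving simultaneously gives a = 28/17, b = -5/34.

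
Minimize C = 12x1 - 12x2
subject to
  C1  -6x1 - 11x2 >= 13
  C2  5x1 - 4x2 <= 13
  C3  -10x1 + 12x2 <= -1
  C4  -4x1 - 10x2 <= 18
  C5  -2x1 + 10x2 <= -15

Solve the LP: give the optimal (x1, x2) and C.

Corner points and C = 12x1 - 12x2:
  (91/79, -143/79) → C = 2808/79
  (35/82, -58/41) → C = 906/41
  (29/33, -71/33) → C = 400/11
  (-1/2, -8/5) → C = 66/5

The optimum lies where -4x1 - 10x2 = 18 and -2x1 + 10x2 = -15.
Solving simultaneously gives x1 = -1/2, x2 = -8/5.

x1 = -1/2, x2 = -8/5, minimum C = 66/5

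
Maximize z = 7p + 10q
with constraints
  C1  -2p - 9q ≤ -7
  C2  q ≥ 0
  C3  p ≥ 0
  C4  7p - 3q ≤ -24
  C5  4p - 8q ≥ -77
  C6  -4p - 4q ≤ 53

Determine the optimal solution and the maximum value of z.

At the optimal vertex, 7p - 3q = -24 and 4p - 8q = -77.
Solving simultaneously gives p = 39/44, q = 443/44.

p = 39/44, q = 443/44, maximum z = 4703/44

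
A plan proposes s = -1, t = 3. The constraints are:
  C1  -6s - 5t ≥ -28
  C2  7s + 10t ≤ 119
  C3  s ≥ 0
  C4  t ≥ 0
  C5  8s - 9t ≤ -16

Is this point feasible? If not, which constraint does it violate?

Constraint C3: s = -1, which is not ≥ 0. All other constraints are satisfied.

not feasible — violates C3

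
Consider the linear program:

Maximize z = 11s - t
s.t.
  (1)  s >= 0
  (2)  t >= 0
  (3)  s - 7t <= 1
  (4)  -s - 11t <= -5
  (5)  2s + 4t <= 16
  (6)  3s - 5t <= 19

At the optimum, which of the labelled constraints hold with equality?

(3) and (5)

Feasible corners and z = 11s - t:
  (0, 5/11) → z = -5/11
  (0, 4) → z = -4
  (23/9, 2/9) → z = 251/9
  (58/9, 7/9) → z = 631/9

The maximum is at (58/9, 7/9). Substituting into each constraint, equality holds for (3) and (5); the remaining constraints have slack.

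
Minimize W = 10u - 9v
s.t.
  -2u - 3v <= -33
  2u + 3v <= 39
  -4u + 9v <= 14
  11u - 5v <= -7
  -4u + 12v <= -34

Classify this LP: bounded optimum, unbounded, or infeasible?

infeasible

The boundaries -2u - 3v = -33 and -4u + 12v = -34 meet at (83/6, 16/9), but that point violates 11u - 5v ≤ -7. Every candidate vertex is excluded by some other constraint, so the feasible region is empty.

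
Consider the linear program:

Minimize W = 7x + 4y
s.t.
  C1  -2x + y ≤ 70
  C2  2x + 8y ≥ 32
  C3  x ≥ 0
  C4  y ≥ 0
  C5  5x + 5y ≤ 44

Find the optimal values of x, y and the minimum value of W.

Corner points and W = 7x + 4y:
  (0, 4) → W = 16
  (32/5, 12/5) → W = 272/5
  (0, 44/5) → W = 176/5

The optimum lies where 2x + 8y = 32 and x = 0.
Solving simultaneously gives x = 0, y = 4.

x = 0, y = 4, minimum W = 16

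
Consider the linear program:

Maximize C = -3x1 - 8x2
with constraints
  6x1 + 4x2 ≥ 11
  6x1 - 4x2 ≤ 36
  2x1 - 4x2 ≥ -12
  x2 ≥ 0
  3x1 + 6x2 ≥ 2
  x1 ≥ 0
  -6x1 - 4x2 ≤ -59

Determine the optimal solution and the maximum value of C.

Vertices and C = -3x1 - 8x2:
  (12, 9) → C = -108
  (95/12, 23/8) → C = -187/4
  (47/8, 95/16) → C = -521/8

x1 = 95/12, x2 = 23/8, maximum C = -187/4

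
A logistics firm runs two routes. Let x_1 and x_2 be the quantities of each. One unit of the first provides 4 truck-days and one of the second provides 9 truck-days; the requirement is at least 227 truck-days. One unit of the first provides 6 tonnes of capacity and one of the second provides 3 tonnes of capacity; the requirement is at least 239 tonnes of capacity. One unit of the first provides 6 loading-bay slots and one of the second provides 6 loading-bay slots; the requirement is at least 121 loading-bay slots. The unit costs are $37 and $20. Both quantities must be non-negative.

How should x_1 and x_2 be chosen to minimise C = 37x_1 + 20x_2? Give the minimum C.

Vertices and C = 37x_1 + 20x_2:
  (0, 239/3) → C = 4780/3
  (227/4, 0) → C = 8399/4
  (35, 29/3) → C = 4465/3
The feasible region is unbounded (it extends along (0, 1), (1, 0)), but C strictly increases along every unbounded feasible direction, so there is no improving ray and the minimum is attained at a vertex.

x_1 = 35, x_2 = 29/3, minimum C = 4465/3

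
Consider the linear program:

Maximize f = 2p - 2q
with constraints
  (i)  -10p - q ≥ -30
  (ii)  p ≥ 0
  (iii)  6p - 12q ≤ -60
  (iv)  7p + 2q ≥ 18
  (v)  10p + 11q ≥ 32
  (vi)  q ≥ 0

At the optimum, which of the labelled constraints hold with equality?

(i) and (iii)

Corner points and f = 2p - 2q:
  (0, 30) → f = -60
  (50/21, 130/21) → f = -160/21
  (0, 9) → f = -18
  (1, 11/2) → f = -9

The maximum is at (50/21, 130/21). Substituting into each constraint, equality holds for (i) and (iii); the remaining constraints have slack.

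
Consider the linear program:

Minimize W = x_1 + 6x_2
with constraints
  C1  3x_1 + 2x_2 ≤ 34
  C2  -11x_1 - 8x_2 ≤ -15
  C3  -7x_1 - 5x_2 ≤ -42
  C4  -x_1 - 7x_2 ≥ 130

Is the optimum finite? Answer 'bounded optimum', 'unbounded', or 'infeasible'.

bounded optimum

Corner points and W = x_1 + 6x_2:
  (86, -112) → W = -586
  (498/19, -424/19) → W = -2046/19
  (236/11, -238/11) → W = -1192/11
The feasible region has finitely many vertices and no improving ray; the minimum is -586 at (86, -112).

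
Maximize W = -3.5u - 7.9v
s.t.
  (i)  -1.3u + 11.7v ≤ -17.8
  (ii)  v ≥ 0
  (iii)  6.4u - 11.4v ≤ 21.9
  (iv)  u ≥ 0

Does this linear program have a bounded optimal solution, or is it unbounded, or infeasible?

The boundaries -1.3u + 11.7v = -17.8 and v = 0 meet at (178/13, 0), but that point violates 6.4u - 11.4v ≤ 21.9. Every candidate vertex is excluded by some other constraint, so the feasible region is empty.

infeasible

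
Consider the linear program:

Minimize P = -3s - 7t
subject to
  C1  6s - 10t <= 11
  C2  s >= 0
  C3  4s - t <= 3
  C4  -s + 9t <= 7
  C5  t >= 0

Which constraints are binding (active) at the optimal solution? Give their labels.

Feasible corners and P = -3s - 7t:
  (0, 7/9) → P = -49/9
  (0, 0) → P = 0
  (34/35, 31/35) → P = -319/35
  (3/4, 0) → P = -9/4

The minimum is at (34/35, 31/35). Substituting into each constraint, equality holds for C3 and C4; the remaining constraints have slack.

C3 and C4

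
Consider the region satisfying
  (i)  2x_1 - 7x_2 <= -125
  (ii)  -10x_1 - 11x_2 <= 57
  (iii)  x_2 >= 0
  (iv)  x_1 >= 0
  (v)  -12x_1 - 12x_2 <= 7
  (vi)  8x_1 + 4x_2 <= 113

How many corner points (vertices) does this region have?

Pairwise boundary intersections that survive every other constraint:
  (0, 125/7)
  (291/64, 613/32)
  (0, 113/4)

3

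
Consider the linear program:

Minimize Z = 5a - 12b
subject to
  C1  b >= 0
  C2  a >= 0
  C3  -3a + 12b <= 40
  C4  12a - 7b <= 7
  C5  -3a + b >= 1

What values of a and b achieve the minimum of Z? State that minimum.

a = 0, b = 10/3, minimum Z = -40

Extreme points and Z = 5a - 12b:
  (0, 10/3) → Z = -40
  (0, 1) → Z = -12
  (28/33, 39/11) → Z = -1264/33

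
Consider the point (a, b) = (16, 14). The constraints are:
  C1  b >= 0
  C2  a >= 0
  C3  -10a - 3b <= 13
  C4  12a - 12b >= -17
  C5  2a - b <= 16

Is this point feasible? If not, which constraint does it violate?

not feasible — violates C5

Constraint C5: 2a - b = 18, which is not ≤ 16. All other constraints are satisfied.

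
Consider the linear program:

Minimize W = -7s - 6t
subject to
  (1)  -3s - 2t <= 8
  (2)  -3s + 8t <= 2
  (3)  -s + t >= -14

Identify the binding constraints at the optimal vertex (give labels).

(2) and (3)

Vertices and W = -7s - 6t:
  (-34/15, -3/5) → W = 292/15
  (4, -10) → W = 32
  (114/5, 44/5) → W = -1062/5

The minimum is at (114/5, 44/5). Substituting into each constraint, equality holds for (2) and (3); the remaining constraints have slack.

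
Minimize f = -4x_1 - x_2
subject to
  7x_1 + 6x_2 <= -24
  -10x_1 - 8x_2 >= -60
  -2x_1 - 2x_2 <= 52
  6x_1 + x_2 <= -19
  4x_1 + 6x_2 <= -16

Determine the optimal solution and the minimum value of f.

Feasible corners and f = -4x_1 - x_2:
  (7/5, -137/5) → f = 109/5
  (-70, 44) → f = 236
  (-49/16, -5/8) → f = 103/8

The optimum lies where 6x_1 + x_2 = -19 and 4x_1 + 6x_2 = -16.
Solving simultaneously gives x_1 = -49/16, x_2 = -5/8.

x_1 = -49/16, x_2 = -5/8, minimum f = 103/8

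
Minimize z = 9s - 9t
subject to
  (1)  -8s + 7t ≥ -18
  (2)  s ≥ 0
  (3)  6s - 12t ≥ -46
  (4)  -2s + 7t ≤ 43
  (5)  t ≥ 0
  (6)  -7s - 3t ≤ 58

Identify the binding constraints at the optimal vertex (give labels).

Corner points and z = 9s - 9t:
  (269/27, 238/27) → z = 31/3
  (9/4, 0) → z = 81/4
  (0, 23/6) → z = -69/2
  (0, 0) → z = 0

The minimum is at (0, 23/6). Substituting into each constraint, equality holds for (2) and (3); the remaining constraints have slack.

(2) and (3)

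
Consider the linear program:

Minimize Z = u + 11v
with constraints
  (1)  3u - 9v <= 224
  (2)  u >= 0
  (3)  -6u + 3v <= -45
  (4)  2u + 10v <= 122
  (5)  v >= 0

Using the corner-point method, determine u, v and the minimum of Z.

u = 15/2, v = 0, minimum Z = 15/2

Feasible corners and Z = u + 11v:
  (136/11, 107/11) → Z = 1313/11
  (15/2, 0) → Z = 15/2
  (61, 0) → Z = 61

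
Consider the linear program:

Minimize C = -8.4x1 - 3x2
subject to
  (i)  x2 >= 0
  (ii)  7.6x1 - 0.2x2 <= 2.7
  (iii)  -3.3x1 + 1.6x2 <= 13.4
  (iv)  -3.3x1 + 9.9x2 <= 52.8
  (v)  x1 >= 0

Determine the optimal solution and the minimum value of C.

Extreme points and C = -8.4x1 - 3x2:
  (27/76, 0) → C = -567/190
  (0, 0) → C = 0
  (1/2, 11/2) → C = -207/10
  (0, 16/3) → C = -16

The optimum lies where 7.6x1 - 0.2x2 = 2.7 and -3.3x1 + 9.9x2 = 52.8.
Solving simultaneously gives x1 = 1/2, x2 = 11/2.

x1 = 0.5, x2 = 5.5, minimum C = -20.7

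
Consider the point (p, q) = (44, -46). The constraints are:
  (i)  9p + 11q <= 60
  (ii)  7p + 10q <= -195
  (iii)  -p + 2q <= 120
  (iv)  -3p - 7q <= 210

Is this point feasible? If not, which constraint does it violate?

Constraint (ii): 7p + 10q = -152, which is not ≤ -195. All other constraints are satisfied.

not feasible — violates (ii)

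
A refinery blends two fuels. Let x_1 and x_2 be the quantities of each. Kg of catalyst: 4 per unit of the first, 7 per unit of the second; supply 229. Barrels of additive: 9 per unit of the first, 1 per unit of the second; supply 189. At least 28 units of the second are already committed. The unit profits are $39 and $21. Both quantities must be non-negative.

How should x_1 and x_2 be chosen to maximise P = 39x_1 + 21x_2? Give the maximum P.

x_1 = 33/4, x_2 = 28, maximum P = 3639/4

At the optimal vertex, 4x_1 + 7x_2 = 229 and x_2 = 28.
Solving simultaneously gives x_1 = 33/4, x_2 = 28.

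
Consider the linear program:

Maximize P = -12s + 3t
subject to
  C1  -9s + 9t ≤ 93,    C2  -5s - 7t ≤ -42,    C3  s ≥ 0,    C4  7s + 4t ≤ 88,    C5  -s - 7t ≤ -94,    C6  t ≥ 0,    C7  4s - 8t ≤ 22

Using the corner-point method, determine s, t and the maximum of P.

The optimum lies where -9s + 9t = 93 and -s - 7t = -94.
Solving simultaneously gives s = 65/24, t = 313/24.

s = 65/24, t = 313/24, maximum P = 53/8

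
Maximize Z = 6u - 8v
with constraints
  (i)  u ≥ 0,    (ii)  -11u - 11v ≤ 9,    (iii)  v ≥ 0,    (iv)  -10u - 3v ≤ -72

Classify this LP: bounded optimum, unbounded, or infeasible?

unbounded

From the feasible point (0, 24), moving in the direction (1, 0) keeps every constraint satisfied while Z increases without bound.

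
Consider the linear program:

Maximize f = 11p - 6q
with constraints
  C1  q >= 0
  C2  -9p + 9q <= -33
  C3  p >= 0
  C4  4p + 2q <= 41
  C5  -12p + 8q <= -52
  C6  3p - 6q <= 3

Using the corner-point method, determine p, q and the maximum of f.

p = 42/5, q = 37/10, maximum f = 351/5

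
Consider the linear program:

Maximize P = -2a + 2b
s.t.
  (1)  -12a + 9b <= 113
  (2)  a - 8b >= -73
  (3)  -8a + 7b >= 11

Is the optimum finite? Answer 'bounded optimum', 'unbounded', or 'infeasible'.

Extreme points and P = -2a + 2b:
  (-247/87, 763/87) → P = 2020/87
  (-173/3, -193/3) → P = -40/3
  (141/19, 191/19) → P = 100/19
The feasible region has finitely many vertices and no improving ray; the maximum is 2020/87 at (-247/87, 763/87).

bounded optimum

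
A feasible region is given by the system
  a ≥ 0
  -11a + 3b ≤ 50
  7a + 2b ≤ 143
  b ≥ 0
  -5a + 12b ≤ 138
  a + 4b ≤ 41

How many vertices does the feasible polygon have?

4

The feasible vertices (each the meet of two boundaries and inside every other half-plane) are:
  (0, 0)
  (0, 41/4)
  (143/7, 0)
  (245/13, 72/13)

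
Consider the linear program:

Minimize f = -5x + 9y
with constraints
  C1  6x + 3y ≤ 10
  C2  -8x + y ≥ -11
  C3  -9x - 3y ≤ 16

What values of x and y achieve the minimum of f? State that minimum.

x = 17/33, y = -227/33, minimum f = -2128/33

Feasible corners and f = -5x + 9y:
  (43/30, 7/15) → f = -89/30
  (-26/3, 62/3) → f = 688/3
  (17/33, -227/33) → f = -2128/33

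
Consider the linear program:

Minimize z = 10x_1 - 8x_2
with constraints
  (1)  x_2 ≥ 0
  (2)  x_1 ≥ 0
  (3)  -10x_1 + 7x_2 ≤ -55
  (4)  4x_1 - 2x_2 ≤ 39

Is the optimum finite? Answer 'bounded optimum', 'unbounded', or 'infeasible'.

bounded optimum

Feasible corners and z = 10x_1 - 8x_2:
  (11/2, 0) → z = 55
  (39/4, 0) → z = 195/2
  (163/8, 85/4) → z = 135/4
The feasible region has finitely many vertices and no improving ray; the minimum is 135/4 at (163/8, 85/4).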